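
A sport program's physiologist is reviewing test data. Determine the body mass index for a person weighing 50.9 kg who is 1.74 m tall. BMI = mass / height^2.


BMI = mass / height^2
= 50.9 / 1.74^2
= 50.9 / 3.0276
= 16.81 kg/m^2

16.81 kg/m^2


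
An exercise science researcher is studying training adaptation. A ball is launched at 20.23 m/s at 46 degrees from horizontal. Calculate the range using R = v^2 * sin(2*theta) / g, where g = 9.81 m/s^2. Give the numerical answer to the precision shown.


sin(2 * 46) = sin(92) = 0.999391
v^2 = 20.23^2 = 409.2529
R = 409.2529 * 0.999391 / 9.81
= 41.693 m

41.693 m


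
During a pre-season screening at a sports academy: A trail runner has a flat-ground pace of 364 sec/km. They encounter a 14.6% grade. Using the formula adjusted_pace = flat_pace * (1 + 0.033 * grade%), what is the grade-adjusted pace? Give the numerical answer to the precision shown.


Grade factor = 1 + 0.033 * 14.6 = 1.4818
Adjusted = 364 * 1.4818 = 539.38 sec/km

539.38 s/km


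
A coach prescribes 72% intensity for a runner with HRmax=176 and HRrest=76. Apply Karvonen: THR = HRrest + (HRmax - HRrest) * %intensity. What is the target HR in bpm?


Heart rate reserve = 176 - 76 = 100
Intensity fraction = 72 / 100 = 0.72
THR = 76 + 100 * 0.72 = 148.0 bpm

148.0 bpm


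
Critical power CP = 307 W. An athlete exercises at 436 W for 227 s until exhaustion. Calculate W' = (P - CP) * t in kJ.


P - CP = 436 - 307 = 129 W
W' = 129 * 227 = 29283 J
= 29283 / 1000 = 29.283 kJ

29.283 kJ


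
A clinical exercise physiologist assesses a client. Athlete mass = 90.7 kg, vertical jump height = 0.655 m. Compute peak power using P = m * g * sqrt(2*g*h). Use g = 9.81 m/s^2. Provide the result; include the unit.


sqrt(2 * 9.81 * 0.655) = sqrt(12.8511) = 3.584843 m/s
P = 90.7 * 9.81 * 3.584843
= 3189.68 W

3189.68 W


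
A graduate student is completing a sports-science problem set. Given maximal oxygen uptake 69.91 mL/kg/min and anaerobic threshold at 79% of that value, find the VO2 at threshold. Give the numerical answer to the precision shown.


Percentage as decimal = 0.79
VO2 at AT = 69.91 * 0.79 = 55.23 mL/kg/min

55.23 mL/kg/min


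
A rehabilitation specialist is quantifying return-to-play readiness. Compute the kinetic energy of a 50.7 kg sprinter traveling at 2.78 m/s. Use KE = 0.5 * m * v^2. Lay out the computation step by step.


Velocity squared = 7.7284
KE = 0.5 * 50.7 * 7.7284 = 195.91 J

195.91 J


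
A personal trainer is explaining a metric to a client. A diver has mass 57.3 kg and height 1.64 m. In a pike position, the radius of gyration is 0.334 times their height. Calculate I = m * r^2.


r = 0.334 * 1.64 = 0.54776 m
I = m * r^2 = 57.3 * 0.300041 = 17.192 kg*m^2

17.192 kg*m^2


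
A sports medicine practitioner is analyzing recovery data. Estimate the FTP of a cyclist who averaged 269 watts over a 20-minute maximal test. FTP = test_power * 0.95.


FTP = 269 * 0.95 = 255.55 W

255.55 W


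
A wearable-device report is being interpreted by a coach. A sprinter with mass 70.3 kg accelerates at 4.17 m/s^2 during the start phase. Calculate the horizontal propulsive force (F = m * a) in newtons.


F = m * a
= 70.3 * 4.17
= 293.15 N

293.15 N


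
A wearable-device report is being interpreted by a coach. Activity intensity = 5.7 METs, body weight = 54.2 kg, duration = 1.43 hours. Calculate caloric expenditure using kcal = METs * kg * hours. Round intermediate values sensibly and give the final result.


kcal = 5.7 * 54.2 * 1.43
= 308.94 * 1.43
= 441.78 kcal

441.78 kcal


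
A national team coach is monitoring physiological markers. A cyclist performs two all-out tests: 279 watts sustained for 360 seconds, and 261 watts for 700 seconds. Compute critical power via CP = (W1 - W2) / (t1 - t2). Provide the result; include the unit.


W1 = P1 * t1 = 279 * 360 = 100440 J
W2 = P2 * t2 = 261 * 700 = 182700 J
CP = (100440 - 182700) / (360 - 700)
= 241.94 W

241.94 W


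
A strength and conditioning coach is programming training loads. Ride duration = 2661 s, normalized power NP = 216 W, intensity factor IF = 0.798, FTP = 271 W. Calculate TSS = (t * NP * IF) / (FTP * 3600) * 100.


Numerator = 2661 * 216 * 0.798 = 458671.248
Denominator = 271 * 3600 = 975600
TSS = 458671.248 / 975600 * 100
= 47.01

47.01 TSS


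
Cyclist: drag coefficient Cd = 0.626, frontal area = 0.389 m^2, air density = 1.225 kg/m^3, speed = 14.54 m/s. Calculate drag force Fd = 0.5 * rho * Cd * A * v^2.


v^2 = 14.54^2 = 211.4116
Fd = 0.5 * 1.225 * 0.626 * 0.389 * 211.4116
= 31.533 N

31.533 N


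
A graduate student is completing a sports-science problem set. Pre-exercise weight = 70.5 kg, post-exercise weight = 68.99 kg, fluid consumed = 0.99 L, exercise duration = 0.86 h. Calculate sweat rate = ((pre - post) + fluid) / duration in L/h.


Weight loss = 70.5 - 68.99 = 1.51 kg (approx L)
Total sweat = 1.51 + 0.99 = 2.5 L
Sweat rate = 2.5 / 0.86 = 2.907 L/h

2.907 L/h


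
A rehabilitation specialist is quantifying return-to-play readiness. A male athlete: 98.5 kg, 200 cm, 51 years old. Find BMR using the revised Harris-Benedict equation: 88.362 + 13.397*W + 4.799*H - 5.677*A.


Intercept = 88.362
Weight contribution = 13.397 * 98.5 = 1319.6045
Height contribution = 4.799 * 200 = 959.8
Age contribution = 5.677 * 51 = 289.527
BMR = 88.362 + 1319.6045 + 959.8 - 289.527
= 2078.24 kcal/day

2078.24 kcal/day


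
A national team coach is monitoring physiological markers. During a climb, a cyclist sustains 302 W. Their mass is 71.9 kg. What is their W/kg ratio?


Power-to-weight = 302 W / 71.9 kg
= 4.2 W/kg

4.2 W/kg


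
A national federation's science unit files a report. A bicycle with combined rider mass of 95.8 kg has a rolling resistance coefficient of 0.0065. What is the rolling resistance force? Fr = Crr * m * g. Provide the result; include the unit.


Fr = 0.0065 * 95.8 * 9.81
= 0.6227 * 9.81
= 6.109 N

6.109 N


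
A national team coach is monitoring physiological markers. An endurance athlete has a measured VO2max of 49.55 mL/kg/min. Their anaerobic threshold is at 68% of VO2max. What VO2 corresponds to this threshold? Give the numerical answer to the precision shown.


Anaerobic threshold VO2 = VO2max * 68%
= 49.55 * 0.68
= 33.69 mL/kg/min

33.69 mL/kg/min


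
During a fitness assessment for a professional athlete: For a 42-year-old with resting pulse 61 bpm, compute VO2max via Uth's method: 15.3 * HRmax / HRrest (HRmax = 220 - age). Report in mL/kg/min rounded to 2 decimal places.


Step 1: HRmax = 220 - 42 = 178 bpm
Step 2: Ratio = 178 / 61 = 2.918
Step 3: VO2max = 15.3 * 2.918 = 44.65 mL/kg/min

44.65 mL/kg/min


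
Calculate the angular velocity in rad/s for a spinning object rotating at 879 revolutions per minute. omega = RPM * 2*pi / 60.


omega = RPM * 2*pi / 60
= 879 * 6.28318531 / 60
= 92.049 rad/s

92.049 rad/s


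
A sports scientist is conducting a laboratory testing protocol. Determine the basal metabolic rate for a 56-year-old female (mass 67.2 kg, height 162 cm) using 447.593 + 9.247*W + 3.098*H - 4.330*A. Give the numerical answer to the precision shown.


BMR = 447.593 + 9.247*67.2 + 3.098*162 - 4.330*56
= 1328.39 kcal/day

1328.39 kcal/day


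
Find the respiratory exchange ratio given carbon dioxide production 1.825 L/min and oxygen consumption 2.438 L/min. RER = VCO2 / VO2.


VCO2 = 1.825 L/min
VO2 = 2.438 L/min
RER = 1.825 / 2.438 = 0.7486

0.7486


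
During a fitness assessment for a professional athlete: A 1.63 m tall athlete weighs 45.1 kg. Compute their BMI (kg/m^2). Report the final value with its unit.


height^2 = 2.6569 m^2
BMI = 45.1 / 2.6569 = 16.97 kg/m^2

16.97 kg/m^2


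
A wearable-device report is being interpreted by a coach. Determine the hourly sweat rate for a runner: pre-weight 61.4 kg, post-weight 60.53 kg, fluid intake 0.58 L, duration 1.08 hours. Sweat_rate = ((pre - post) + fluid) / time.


Mass lost = 61.4 - 60.53 = 0.87 kg
Add fluid consumed: 0.87 + 0.58 = 1.45 L total sweat
Sweat rate = 1.45 / 1.08 = 1.343 L/h

1.343 L/h


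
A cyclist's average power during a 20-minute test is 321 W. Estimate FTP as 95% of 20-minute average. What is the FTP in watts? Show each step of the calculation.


FTP = 20-min power * 0.95
= 321 * 0.95
= 304.95 W

304.95 W


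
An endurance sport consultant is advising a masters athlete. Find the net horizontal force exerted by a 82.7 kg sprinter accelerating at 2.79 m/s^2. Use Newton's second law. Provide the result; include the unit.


Newton's second law: F = m * a
F = 82.7 * 2.79 = 230.73 N

230.73 N


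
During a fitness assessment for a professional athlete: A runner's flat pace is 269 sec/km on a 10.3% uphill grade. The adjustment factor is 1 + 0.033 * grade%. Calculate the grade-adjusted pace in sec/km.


Factor = 1 + 0.033 * 10.3 = 1.3399
Adjusted pace = 269 * 1.3399
= 360.43 sec/km

360.43 s/km


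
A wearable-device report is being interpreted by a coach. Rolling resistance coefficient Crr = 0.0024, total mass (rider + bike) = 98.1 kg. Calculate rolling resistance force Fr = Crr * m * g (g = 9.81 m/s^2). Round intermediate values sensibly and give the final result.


Fr = Crr * m * g
= 0.0024 * 98.1 * 9.81
= 2.31 N

2.31 N


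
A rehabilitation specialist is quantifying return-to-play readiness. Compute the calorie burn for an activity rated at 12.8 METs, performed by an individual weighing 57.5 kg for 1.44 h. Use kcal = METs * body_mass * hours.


Product of METs and mass = 12.8 * 57.5 = 736.0
Total kcal = 736.0 * 1.44 = 1059.84 kcal

1059.84 kcal


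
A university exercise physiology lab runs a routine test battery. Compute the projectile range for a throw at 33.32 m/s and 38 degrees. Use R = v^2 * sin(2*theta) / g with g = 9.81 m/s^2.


Two times the angle = 76 degrees
sin(76) = 0.970296
R = 1110.2224 * 0.970296 / 9.81 = 109.811 m

109.811 m


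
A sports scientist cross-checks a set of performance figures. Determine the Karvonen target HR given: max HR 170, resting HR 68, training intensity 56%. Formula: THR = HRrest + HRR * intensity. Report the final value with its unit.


HRR = HRmax - HRrest = 170 - 68 = 102
THR = 68 + 102 * 0.56
= 125.12 bpm

125.12 bpm


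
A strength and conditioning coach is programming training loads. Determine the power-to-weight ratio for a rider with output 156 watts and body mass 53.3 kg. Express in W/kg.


P/W = 156 / 53.3 = 2.927 W/kg

2.927 W/kg


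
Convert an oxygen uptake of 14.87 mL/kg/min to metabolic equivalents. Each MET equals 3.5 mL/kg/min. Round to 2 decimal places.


One MET = 3.5 mL/kg/min
Number of METs = 14.87 / 3.5
= 4.25 METs

4.25 METs


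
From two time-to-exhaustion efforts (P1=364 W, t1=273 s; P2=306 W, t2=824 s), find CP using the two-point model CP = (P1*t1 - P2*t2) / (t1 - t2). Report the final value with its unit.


Work in trial 1 = 99372 J
Work in trial 2 = 252144 J
Delta work = -152772 J
Delta time = -551 s
CP = -152772 / -551 = 277.26 W

277.26 W


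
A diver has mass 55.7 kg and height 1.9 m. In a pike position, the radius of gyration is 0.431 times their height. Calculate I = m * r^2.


r = 0.431 * 1.9 = 0.8189 m
I = m * r^2 = 55.7 * 0.670597 = 37.352 kg*m^2

37.352 kg*m^2


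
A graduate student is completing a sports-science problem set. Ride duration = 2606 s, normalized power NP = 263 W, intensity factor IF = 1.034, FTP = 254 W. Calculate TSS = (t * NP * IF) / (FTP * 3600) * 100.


Numerator = 2606 * 263 * 1.034 = 708680.852
Denominator = 254 * 3600 = 914400
TSS = 708680.852 / 914400 * 100
= 77.5

77.5 TSS


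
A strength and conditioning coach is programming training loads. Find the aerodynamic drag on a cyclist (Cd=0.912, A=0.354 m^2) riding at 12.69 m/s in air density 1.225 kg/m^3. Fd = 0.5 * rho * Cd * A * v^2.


Fd = 0.5 * 1.225 * 0.912 * 0.354 * 12.69^2
= 0.5 * 1.225 * 0.912 * 0.354 * 161.0361
= 31.844 N

31.844 N


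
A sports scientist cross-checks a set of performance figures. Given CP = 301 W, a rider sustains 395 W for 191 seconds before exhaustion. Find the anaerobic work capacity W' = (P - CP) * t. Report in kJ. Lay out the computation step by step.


Excess power = 395 - 301 = 94 W
Work above CP = 94 * 191 = 17954 J
W' = 17.954 kJ

17.954 kJ


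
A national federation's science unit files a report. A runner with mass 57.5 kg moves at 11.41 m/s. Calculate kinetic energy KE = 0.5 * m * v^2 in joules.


v^2 = 11.41^2 = 130.1881
KE = 0.5 * 57.5 * 130.1881
= 3742.91 J

3742.91 J


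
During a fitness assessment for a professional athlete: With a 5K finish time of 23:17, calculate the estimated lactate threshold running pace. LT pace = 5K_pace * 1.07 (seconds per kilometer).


Race duration = 1397 s for 5 km
Average pace = 1397 / 5 = 279.4 s/km
LT pace = 279.4 * 1.07
= 298.96 s/km

298.96 s/km


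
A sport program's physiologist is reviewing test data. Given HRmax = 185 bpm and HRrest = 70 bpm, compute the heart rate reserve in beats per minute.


Heart rate reserve = maximum HR minus resting HR
HRR = 185 - 70 = 115 bpm

115 bpm


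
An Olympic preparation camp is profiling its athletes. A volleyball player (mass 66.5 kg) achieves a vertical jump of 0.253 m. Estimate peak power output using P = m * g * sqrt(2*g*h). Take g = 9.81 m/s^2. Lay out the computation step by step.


2 * g * h = 2 * 9.81 * 0.253 = 4.96386
sqrt(4.96386) = 2.227972 m/s
P = 66.5 * 9.81 * 2.227972 = 1453.45 W

1453.45 W


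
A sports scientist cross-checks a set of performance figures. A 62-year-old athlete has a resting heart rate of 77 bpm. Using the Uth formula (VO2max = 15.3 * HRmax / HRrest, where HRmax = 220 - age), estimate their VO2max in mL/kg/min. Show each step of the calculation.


HRmax = 220 - 62 = 158 bpm
Ratio = HRmax / HRrest = 158 / 77 = 2.0519
VO2max = 15.3 * 2.0519 = 31.39 mL/kg/min

31.39 mL/kg/min


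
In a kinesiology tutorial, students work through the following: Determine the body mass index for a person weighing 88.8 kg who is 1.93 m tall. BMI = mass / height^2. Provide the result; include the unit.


BMI = mass / height^2
= 88.8 / 1.93^2
= 88.8 / 3.7249
= 23.84 kg/m^2

23.84 kg/m^2


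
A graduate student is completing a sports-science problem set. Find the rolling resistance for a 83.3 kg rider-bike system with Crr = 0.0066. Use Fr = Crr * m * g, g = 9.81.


m * g = 83.3 * 9.81 = 817.173 N
Fr = 0.0066 * 817.173 = 5.393 N

5.393 N


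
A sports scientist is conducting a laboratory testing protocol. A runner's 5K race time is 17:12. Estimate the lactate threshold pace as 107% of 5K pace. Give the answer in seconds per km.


Total race time = 17*60 + 12 = 1032 seconds
5K pace = 1032 / 5 = 206.4 sec/km
LT pace = 206.4 * 1.07 = 220.85 sec/km

220.85 s/km


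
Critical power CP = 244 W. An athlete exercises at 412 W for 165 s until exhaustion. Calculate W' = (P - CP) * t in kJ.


P - CP = 412 - 244 = 168 W
W' = 168 * 165 = 27720 J
= 27720 / 1000 = 27.72 kJ

27.72 kJ


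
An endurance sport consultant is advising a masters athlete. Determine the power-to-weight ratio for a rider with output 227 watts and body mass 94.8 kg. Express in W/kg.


P/W = 227 / 94.8 = 2.395 W/kg

2.395 W/kg


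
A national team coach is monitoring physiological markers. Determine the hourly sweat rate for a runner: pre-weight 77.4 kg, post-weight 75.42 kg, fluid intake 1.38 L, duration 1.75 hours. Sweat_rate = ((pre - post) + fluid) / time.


Mass lost = 77.4 - 75.42 = 1.98 kg
Add fluid consumed: 1.98 + 1.38 = 3.36 L total sweat
Sweat rate = 3.36 / 1.75 = 1.92 L/h

1.92 L/h


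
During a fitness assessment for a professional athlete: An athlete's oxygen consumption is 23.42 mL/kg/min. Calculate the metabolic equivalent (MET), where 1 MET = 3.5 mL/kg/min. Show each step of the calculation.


MET = VO2 / 3.5
= 23.42 / 3.5
= 6.69 METs

6.69 METs


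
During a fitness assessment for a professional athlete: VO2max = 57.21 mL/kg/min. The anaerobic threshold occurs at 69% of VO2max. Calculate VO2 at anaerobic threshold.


AT fraction = 69 / 100 = 0.69
AT VO2 = 57.21 * 0.69
= 39.47 mL/kg/min

39.47 mL/kg/min


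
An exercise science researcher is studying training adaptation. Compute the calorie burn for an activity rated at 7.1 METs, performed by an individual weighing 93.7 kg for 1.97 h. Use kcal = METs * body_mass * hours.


Product of METs and mass = 7.1 * 93.7 = 665.27
Total kcal = 665.27 * 1.97 = 1310.58 kcal

1310.58 kcal


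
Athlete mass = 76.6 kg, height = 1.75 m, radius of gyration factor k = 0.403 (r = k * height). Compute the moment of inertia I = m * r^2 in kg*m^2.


r = k * height = 0.403 * 1.75 = 0.70525 m
r^2 = 0.70525^2 = 0.497378
I = 76.6 * 0.497378 = 38.099 kg*m^2

38.099 kg*m^2


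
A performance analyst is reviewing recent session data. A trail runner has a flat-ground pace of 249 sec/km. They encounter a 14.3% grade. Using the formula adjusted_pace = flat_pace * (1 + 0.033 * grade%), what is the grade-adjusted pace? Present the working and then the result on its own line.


Grade factor = 1 + 0.033 * 14.3 = 1.4719
Adjusted = 249 * 1.4719 = 366.5 sec/km

366.5 s/km


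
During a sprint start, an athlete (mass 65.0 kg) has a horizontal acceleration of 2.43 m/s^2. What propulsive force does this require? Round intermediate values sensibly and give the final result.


Propulsive force = mass * acceleration
= 65.0 kg * 2.43 m/s^2
= 157.95 N

157.95 N


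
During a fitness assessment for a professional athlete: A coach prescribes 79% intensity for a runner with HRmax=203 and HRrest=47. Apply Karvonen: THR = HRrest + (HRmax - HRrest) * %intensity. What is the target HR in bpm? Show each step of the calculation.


Heart rate reserve = 203 - 47 = 156
Intensity fraction = 79 / 100 = 0.79
THR = 47 + 156 * 0.79 = 170.24 bpm

170.24 bpm


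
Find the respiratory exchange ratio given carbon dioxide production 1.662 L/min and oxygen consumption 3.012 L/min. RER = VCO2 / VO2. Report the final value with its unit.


VCO2 = 1.662 L/min
VO2 = 3.012 L/min
RER = 1.662 / 3.012 = 0.5518

0.5518


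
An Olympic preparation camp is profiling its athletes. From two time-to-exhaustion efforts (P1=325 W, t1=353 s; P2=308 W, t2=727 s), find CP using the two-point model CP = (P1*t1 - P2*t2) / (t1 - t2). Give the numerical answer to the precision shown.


Work in trial 1 = 114725 J
Work in trial 2 = 223916 J
Delta work = -109191 J
Delta time = -374 s
CP = -109191 / -374 = 291.95 W

291.95 W


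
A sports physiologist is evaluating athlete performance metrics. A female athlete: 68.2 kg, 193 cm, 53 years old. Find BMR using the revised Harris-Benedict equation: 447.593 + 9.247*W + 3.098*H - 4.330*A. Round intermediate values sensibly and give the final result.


Intercept = 447.593
Weight contribution = 9.247 * 68.2 = 630.6454
Height contribution = 3.098 * 193 = 597.914
Age contribution = 4.33 * 53 = 229.49
BMR = 447.593 + 630.6454 + 597.914 - 229.49
= 1446.66 kcal/day

1446.66 kcal/day


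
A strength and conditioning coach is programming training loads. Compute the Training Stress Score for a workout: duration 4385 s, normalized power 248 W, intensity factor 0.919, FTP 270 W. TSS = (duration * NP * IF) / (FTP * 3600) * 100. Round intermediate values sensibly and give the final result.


Product = 4385 * 248 * 0.919 = 999394.12
Base = 270 * 3600 = 972000
TSS = 999394.12 / 972000 * 100 = 102.82

102.82 TSS


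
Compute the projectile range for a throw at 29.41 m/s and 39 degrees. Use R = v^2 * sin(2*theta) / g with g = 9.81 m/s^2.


Two times the angle = 78 degrees
sin(78) = 0.978148
R = 864.9481 * 0.978148 / 9.81 = 86.243 m

86.243 m


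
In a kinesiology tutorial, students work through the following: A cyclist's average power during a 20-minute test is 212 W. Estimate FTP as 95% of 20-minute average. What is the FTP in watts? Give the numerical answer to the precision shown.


FTP = 20-min power * 0.95
= 212 * 0.95
= 201.4 W

201.4 W


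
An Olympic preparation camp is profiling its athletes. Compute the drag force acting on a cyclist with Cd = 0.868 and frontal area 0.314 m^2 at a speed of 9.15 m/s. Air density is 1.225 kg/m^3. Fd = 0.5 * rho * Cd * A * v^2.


Step 1: v^2 = 83.7225
Step 2: Fd = 0.5 * 1.225 * 0.868 * 0.314 * 83.7225
= 13.976 N

13.976 N


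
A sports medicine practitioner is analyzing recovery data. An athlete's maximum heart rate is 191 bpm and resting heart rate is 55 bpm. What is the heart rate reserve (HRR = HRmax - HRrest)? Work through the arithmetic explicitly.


HRR = HRmax - HRrest
= 191 - 55
= 136 bpm

136 bpm


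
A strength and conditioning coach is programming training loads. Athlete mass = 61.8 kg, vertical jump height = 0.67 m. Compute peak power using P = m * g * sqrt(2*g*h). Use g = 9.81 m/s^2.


sqrt(2 * 9.81 * 0.67) = sqrt(13.1454) = 3.625659 m/s
P = 61.8 * 9.81 * 3.625659
= 2198.08 W

2198.08 W


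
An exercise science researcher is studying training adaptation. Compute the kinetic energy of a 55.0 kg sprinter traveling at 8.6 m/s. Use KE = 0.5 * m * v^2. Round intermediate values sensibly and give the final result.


Velocity squared = 73.96
KE = 0.5 * 55.0 * 73.96 = 2033.9 J

2033.9 J


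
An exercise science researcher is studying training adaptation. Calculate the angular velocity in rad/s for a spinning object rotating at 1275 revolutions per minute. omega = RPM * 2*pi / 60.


omega = RPM * 2*pi / 60
= 1275 * 6.28318531 / 60
= 133.518 rad/s

133.518 rad/s


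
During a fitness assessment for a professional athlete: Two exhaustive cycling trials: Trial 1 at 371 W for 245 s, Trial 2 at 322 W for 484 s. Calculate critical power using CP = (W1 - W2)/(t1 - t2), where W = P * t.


W1 = 371 * 245 = 90895 J
W2 = 322 * 484 = 155848 J
CP = (90895 - 155848) / (245 - 484)
= -64953 / -239
= 271.77 W

271.77 W


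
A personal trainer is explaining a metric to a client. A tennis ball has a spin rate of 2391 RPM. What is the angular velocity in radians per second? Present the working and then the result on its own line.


Convert RPM to rad/s: multiply by 2*pi and divide by 60
omega = 2391 * 2 * pi / 60
= 250.385 rad/s

250.385 rad/s


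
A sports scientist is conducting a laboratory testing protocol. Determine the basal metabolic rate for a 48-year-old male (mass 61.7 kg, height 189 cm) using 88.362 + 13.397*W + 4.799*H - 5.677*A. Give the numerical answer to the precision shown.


BMR = 88.362 + 13.397*61.7 + 4.799*189 - 5.677*48
= 1549.47 kcal/day

1549.47 kcal/day


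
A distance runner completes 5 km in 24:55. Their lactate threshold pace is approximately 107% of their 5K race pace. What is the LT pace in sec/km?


Convert to seconds: 24 min 55 s = 1495 s
Pace per km = 1495 / 5 = 299.0 s/km
LT pace = 299.0 * 1.07 = 319.93 s/km

319.93 s/km


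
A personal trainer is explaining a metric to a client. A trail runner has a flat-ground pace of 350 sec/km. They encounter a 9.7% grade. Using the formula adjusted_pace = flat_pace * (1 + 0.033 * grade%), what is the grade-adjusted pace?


Grade factor = 1 + 0.033 * 9.7 = 1.3201
Adjusted = 350 * 1.3201 = 462.04 sec/km

462.04 s/km


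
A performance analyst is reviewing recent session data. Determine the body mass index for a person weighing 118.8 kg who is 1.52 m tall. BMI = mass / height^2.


BMI = mass / height^2
= 118.8 / 1.52^2
= 118.8 / 2.3104
= 51.42 kg/m^2

51.42 kg/m^2


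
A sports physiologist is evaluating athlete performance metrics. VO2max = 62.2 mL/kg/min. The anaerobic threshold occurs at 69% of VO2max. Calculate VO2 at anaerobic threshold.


AT fraction = 69 / 100 = 0.69
AT VO2 = 62.2 * 0.69
= 42.92 mL/kg/min

42.92 mL/kg/min


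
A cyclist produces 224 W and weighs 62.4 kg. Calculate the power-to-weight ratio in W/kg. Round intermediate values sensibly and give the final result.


P/W = power / mass
= 224 / 62.4
= 3.59 W/kg

3.59 W/kg


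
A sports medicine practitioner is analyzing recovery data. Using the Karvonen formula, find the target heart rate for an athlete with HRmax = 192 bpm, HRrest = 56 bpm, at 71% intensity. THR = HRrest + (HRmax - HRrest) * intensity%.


HRR = 192 - 56 = 136
THR = 56 + 136 * 0.71
= 56 + 96.56
= 152.56 bpm

152.56 bpm


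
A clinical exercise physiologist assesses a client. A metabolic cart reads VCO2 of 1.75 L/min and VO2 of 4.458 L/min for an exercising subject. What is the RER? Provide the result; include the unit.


RER = VCO2 / VO2 = 1.75 / 4.458 = 0.3926

0.3926


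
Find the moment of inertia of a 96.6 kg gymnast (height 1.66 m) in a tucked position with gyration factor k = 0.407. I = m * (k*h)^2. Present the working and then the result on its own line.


Radius of gyration = 0.407 * 1.66 = 0.67562 m
I = 96.6 * 0.67562^2
= 96.6 * 0.456462
= 44.094 kg*m^2

44.094 kg*m^2


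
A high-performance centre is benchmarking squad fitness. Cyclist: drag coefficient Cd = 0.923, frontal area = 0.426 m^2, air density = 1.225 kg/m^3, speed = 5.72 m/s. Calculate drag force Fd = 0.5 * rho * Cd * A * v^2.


v^2 = 5.72^2 = 32.7184
Fd = 0.5 * 1.225 * 0.923 * 0.426 * 32.7184
= 7.88 N

7.88 N


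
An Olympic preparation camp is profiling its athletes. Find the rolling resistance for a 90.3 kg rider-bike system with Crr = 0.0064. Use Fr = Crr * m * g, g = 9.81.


m * g = 90.3 * 9.81 = 885.843 N
Fr = 0.0064 * 885.843 = 5.669 N

5.669 N


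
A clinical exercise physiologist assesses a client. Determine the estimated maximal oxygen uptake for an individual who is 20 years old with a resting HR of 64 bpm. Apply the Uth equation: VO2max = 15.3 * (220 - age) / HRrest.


HRmax = 220 - 20 = 200
VO2max = 15.3 * (200 / 64)
= 15.3 * 3.125
= 47.81 mL/kg/min

47.81 mL/kg/min


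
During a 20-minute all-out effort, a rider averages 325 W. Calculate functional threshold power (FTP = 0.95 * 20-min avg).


FTP = 0.95 * 325
= 308.75 W

308.75 W


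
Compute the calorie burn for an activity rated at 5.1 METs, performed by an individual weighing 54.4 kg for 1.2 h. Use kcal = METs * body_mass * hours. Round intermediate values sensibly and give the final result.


Product of METs and mass = 5.1 * 54.4 = 277.44
Total kcal = 277.44 * 1.2 = 332.93 kcal

332.93 kcal


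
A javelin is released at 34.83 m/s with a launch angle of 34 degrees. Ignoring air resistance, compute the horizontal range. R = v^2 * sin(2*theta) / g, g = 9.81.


Launch speed squared = 1213.1289
sin(2 * 34 deg) = 0.927184
Range = 1213.1289 * 0.927184 / 9.81
= 114.658 m

114.658 m


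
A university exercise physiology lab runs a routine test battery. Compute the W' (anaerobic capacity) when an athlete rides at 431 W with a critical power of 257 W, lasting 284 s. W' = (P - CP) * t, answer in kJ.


Above-CP power = 174 W
Duration = 284 s
W' = 174 * 284 = 49416 J
Convert: 49416 / 1000 = 49.416 kJ

49.416 kJ


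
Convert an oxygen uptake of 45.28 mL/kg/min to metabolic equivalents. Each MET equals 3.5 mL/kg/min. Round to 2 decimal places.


One MET = 3.5 mL/kg/min
Number of METs = 45.28 / 3.5
= 12.94 METs

12.94 METs


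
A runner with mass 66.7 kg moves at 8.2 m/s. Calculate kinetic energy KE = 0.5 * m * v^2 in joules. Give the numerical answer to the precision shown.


v^2 = 8.2^2 = 67.24
KE = 0.5 * 66.7 * 67.24
= 2242.45 J

2242.45 J


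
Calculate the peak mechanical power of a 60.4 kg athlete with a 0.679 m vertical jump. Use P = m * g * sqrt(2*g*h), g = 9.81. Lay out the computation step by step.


First, sqrt(2gh) = sqrt(2 * 9.81 * 0.679)
= sqrt(13.32198) = 3.649929 m/s
Power = 60.4 * 9.81 * 3.649929 = 2162.67 W

2162.67 W


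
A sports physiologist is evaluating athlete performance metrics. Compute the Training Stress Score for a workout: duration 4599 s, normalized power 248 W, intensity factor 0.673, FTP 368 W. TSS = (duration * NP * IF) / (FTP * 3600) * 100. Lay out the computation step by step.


Product = 4599 * 248 * 0.673 = 767591.496
Base = 368 * 3600 = 1324800
TSS = 767591.496 / 1324800 * 100 = 57.94

57.94 TSS


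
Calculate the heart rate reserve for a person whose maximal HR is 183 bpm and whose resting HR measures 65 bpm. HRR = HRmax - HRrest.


HRmax = 183 bpm
HRrest = 65 bpm
HRR = 183 - 65 = 118 bpm

118 bpm


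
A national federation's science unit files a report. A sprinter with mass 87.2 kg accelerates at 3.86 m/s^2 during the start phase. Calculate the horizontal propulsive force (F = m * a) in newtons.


F = m * a
= 87.2 * 3.86
= 336.59 N

336.59 N


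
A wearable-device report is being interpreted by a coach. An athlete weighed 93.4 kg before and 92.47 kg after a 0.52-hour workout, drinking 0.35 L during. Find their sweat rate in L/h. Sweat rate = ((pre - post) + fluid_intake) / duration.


Body mass change = 0.93 kg
Total sweat loss = 0.93 + 0.35 = 1.28 L
Rate = 1.28 / 0.52 = 2.462 L/h

2.462 L/h


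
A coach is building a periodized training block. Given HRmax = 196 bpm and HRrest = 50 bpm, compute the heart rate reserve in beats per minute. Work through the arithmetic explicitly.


Heart rate reserve = maximum HR minus resting HR
HRR = 196 - 50 = 146 bpm

146 bpm


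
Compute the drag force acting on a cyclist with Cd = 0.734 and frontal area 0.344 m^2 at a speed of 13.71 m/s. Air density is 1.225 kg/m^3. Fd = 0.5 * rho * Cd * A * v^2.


Step 1: v^2 = 187.9641
Step 2: Fd = 0.5 * 1.225 * 0.734 * 0.344 * 187.9641
= 29.069 N

29.069 N


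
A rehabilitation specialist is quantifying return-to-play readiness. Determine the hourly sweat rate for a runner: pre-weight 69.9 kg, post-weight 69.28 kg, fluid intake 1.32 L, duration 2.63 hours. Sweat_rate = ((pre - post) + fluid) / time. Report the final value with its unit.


Mass lost = 69.9 - 69.28 = 0.62 kg
Add fluid consumed: 0.62 + 1.32 = 1.94 L total sweat
Sweat rate = 1.94 / 2.63 = 0.738 L/h

0.738 L/h


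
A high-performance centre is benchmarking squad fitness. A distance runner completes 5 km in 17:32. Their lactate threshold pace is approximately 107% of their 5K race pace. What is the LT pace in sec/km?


Convert to seconds: 17 min 32 s = 1052 s
Pace per km = 1052 / 5 = 210.4 s/km
LT pace = 210.4 * 1.07 = 225.13 s/km

225.13 s/km


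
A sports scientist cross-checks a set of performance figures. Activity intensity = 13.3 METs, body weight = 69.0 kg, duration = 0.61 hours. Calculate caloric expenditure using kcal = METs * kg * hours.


kcal = 13.3 * 69.0 * 0.61
= 917.7 * 0.61
= 559.8 kcal

559.8 kcal


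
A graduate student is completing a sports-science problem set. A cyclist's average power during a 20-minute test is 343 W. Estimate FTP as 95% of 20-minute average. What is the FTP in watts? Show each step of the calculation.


FTP = 20-min power * 0.95
= 343 * 0.95
= 325.85 W

325.85 W


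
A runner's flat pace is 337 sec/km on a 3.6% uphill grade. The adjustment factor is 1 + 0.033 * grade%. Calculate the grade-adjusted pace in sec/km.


Factor = 1 + 0.033 * 3.6 = 1.1188
Adjusted pace = 337 * 1.1188
= 377.04 sec/km

377.04 s/km


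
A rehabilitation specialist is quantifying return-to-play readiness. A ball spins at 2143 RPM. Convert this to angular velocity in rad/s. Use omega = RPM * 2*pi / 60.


omega = 2143 * 2 * pi / 60
= 2143 * 6.28318531 / 60
= 13464.866 / 60
= 224.414 rad/s

224.414 rad/s


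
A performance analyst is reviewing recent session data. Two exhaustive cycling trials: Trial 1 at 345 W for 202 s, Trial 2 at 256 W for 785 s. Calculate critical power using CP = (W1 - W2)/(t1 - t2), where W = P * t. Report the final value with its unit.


W1 = 345 * 202 = 69690 J
W2 = 256 * 785 = 200960 J
CP = (69690 - 200960) / (202 - 785)
= -131270 / -583
= 225.16 W

225.16 W


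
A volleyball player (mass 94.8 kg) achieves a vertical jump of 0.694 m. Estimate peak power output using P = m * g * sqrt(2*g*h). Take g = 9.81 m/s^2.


2 * g * h = 2 * 9.81 * 0.694 = 13.61628
sqrt(13.61628) = 3.690024 m/s
P = 94.8 * 9.81 * 3.690024 = 3431.68 W

3431.68 W


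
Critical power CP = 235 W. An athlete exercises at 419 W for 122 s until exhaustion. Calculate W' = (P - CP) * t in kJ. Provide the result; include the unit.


P - CP = 419 - 235 = 184 W
W' = 184 * 122 = 22448 J
= 22448 / 1000 = 22.448 kJ

22.448 kJ


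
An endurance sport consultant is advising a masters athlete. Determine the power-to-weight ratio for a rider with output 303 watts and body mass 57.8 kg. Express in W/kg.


P/W = 303 / 57.8 = 5.242 W/kg

5.242 W/kg


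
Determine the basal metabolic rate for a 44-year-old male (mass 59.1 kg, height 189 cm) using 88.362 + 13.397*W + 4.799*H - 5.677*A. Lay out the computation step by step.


BMR = 88.362 + 13.397*59.1 + 4.799*189 - 5.677*44
= 1537.35 kcal/day

1537.35 kcal/day


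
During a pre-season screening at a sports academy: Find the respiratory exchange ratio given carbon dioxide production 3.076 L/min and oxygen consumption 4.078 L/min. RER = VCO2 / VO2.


VCO2 = 3.076 L/min
VO2 = 4.078 L/min
RER = 3.076 / 4.078 = 0.7543

0.7543


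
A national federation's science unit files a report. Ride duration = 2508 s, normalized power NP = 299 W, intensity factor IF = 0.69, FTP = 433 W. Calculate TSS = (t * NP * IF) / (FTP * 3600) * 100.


Numerator = 2508 * 299 * 0.69 = 517425.48
Denominator = 433 * 3600 = 1558800
TSS = 517425.48 / 1558800 * 100
= 33.19

33.19 TSS


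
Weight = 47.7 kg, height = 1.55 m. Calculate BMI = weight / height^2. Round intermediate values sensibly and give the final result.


height^2 = 1.55^2 = 2.4025
BMI = 47.7 / 2.4025 = 19.85 kg/m^2

19.85 kg/m^2


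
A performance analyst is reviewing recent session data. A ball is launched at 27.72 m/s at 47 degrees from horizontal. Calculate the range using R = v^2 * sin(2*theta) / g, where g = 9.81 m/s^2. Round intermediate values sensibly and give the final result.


sin(2 * 47) = sin(94) = 0.997564
v^2 = 27.72^2 = 768.3984
R = 768.3984 * 0.997564 / 9.81
= 78.137 m

78.137 m


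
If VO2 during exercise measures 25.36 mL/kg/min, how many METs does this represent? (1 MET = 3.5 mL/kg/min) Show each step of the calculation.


METs = VO2 / 3.5 = 25.36 / 3.5 = 7.25

7.25 METs


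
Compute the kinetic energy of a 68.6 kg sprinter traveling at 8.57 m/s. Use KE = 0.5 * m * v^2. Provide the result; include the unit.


Velocity squared = 73.4449
KE = 0.5 * 68.6 * 73.4449 = 2519.16 J

2519.16 J


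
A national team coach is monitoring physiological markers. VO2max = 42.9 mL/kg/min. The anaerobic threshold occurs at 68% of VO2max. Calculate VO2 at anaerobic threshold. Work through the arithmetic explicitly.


AT fraction = 68 / 100 = 0.68
AT VO2 = 42.9 * 0.68
= 29.17 mL/kg/min

29.17 mL/kg/min


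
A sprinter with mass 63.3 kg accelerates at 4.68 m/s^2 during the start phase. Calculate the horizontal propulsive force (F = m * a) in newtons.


F = m * a
= 63.3 * 4.68
= 296.24 N

296.24 N


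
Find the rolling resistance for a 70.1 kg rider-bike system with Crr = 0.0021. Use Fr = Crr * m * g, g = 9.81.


m * g = 70.1 * 9.81 = 687.681 N
Fr = 0.0021 * 687.681 = 1.444 N

1.444 N


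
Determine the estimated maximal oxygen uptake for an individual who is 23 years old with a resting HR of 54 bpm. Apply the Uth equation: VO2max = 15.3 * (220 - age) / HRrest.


HRmax = 220 - 23 = 197
VO2max = 15.3 * (197 / 54)
= 15.3 * 3.6481
= 55.82 mL/kg/min

55.82 mL/kg/min


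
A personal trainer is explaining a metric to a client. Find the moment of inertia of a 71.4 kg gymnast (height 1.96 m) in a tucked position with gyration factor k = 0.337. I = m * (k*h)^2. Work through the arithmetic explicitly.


Radius of gyration = 0.337 * 1.96 = 0.66052 m
I = 71.4 * 0.66052^2
= 71.4 * 0.436287
= 31.151 kg*m^2

31.151 kg*m^2


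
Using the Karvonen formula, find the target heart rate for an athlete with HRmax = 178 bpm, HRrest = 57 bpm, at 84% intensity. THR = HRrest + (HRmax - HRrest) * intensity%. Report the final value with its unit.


HRR = 178 - 57 = 121
THR = 57 + 121 * 0.84
= 57 + 101.64
= 158.64 bpm

158.64 bpm


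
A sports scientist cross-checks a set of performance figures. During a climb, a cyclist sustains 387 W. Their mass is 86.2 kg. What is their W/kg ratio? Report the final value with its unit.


Power-to-weight = 387 W / 86.2 kg
= 4.49 W/kg

4.49 W/kg


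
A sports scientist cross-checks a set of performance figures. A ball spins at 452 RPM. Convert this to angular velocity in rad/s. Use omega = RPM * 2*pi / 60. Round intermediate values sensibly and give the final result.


omega = 452 * 2 * pi / 60
= 452 * 6.28318531 / 60
= 2840.0 / 60
= 47.333 rad/s

47.333 rad/s


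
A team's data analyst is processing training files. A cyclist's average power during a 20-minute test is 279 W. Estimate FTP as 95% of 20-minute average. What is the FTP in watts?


FTP = 20-min power * 0.95
= 279 * 0.95
= 265.05 W

265.05 W


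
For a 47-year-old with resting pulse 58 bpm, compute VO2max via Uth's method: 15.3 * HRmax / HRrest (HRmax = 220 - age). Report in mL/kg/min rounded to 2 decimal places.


Step 1: HRmax = 220 - 47 = 173 bpm
Step 2: Ratio = 173 / 58 = 2.9828
Step 3: VO2max = 15.3 * 2.9828 = 45.64 mL/kg/min

45.64 mL/kg/min


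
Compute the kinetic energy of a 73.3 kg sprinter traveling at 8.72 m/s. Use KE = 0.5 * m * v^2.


Velocity squared = 76.0384
KE = 0.5 * 73.3 * 76.0384 = 2786.81 J

2786.81 J


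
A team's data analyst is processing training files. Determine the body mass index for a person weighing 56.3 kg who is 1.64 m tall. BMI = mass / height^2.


BMI = mass / height^2
= 56.3 / 1.64^2
= 56.3 / 2.6896
= 20.93 kg/m^2

20.93 kg/m^2


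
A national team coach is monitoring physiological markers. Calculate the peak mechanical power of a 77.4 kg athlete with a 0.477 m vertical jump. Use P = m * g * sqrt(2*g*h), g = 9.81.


First, sqrt(2gh) = sqrt(2 * 9.81 * 0.477)
= sqrt(9.35874) = 3.059206 m/s
Power = 77.4 * 9.81 * 3.059206 = 2322.84 W

2322.84 W


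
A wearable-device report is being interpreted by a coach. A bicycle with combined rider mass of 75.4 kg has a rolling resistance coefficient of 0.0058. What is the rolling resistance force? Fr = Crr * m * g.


Fr = 0.0058 * 75.4 * 9.81
= 0.43732 * 9.81
= 4.29 N

4.29 N


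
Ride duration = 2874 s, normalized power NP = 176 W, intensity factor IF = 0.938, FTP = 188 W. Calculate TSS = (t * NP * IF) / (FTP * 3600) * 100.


Numerator = 2874 * 176 * 0.938 = 474462.912
Denominator = 188 * 3600 = 676800
TSS = 474462.912 / 676800 * 100
= 70.1

70.1 TSS


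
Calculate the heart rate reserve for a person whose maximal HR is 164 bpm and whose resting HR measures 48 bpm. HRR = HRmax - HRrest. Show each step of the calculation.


HRmax = 164 bpm
HRrest = 48 bpm
HRR = 164 - 48 = 116 bpm

116 bpm


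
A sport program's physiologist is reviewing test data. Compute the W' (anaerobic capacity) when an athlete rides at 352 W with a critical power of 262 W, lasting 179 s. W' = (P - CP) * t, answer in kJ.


Above-CP power = 90 W
Duration = 179 s
W' = 90 * 179 = 16110 J
Convert: 16110 / 1000 = 16.11 kJ

16.11 kJ


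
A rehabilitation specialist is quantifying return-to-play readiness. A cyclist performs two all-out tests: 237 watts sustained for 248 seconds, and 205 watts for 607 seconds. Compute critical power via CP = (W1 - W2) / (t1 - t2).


W1 = P1 * t1 = 237 * 248 = 58776 J
W2 = P2 * t2 = 205 * 607 = 124435 J
CP = (58776 - 124435) / (248 - 607)
= 182.89 W

182.89 W


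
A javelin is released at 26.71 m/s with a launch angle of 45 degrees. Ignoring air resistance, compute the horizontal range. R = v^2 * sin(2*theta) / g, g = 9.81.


Launch speed squared = 713.4241
sin(2 * 45 deg) = 1.0
Range = 713.4241 * 1.0 / 9.81
= 72.724 m

72.724 m


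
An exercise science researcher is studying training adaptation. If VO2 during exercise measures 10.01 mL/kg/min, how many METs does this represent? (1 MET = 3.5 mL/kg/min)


METs = VO2 / 3.5 = 10.01 / 3.5 = 2.86

2.86 METs
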